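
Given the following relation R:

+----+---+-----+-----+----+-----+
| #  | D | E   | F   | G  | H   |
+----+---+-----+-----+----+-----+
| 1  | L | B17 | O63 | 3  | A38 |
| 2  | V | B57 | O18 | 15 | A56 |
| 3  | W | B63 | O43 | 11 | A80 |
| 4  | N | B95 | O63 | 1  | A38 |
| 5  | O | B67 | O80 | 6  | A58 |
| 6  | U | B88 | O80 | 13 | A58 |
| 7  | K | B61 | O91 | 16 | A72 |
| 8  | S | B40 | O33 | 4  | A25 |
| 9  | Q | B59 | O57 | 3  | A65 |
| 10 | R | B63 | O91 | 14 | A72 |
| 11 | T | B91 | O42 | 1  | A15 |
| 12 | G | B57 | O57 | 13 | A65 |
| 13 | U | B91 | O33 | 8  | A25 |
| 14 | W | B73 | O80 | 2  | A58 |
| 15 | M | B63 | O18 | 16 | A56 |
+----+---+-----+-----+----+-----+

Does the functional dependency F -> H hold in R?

F=O63: rows 1, 4 → H = A38, A38 ✓
F=O18: rows 2, 15 → H = A56, A56 ✓
F=O43: row 3 → H = A80 ✓
F=O80: rows 5, 6, 14 → H = A58, A58, A58 ✓
F=O91: rows 7, 10 → H = A72, A72 ✓
F=O33: rows 8, 13 → H = A25, A25 ✓
F=O57: rows 9, 12 → H = A65, A65 ✓
F=O42: row 11 → H = A15 ✓
Every F value is associated with a single H value, so F -> H holds.

Yes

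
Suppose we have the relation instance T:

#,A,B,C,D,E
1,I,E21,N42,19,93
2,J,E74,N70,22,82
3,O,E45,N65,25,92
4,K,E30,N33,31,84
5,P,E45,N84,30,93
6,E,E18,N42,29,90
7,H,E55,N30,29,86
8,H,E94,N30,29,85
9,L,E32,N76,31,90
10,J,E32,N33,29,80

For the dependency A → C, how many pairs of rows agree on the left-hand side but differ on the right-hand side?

1

A=J: violating pairs (2,10) — 1 pair.
A=H: all 2 rows agree on C — 0 pairs.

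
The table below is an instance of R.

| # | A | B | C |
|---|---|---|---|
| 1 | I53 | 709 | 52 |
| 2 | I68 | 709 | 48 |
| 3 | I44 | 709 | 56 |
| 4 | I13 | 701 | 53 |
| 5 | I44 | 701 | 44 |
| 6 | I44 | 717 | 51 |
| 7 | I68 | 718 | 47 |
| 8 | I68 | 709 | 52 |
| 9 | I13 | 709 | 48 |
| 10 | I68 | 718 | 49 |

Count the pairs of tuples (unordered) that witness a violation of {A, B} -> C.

(A=I68, B=709): violating pairs (2,8) — 1 pair.
(A=I68, B=718): violating pairs (7,10) — 1 pair.

2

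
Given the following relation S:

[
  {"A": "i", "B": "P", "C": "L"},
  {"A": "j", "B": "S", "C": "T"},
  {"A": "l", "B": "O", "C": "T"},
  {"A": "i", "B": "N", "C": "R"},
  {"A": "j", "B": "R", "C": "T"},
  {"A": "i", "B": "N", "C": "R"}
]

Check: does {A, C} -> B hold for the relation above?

(A=i, C=L): 1 row → B = P ✓
(A=j, C=T): 2 rows → B takes values {S, R} — violation
(A=l, C=T): 1 row → B = O ✓
(A=i, C=R): 2 rows → B = N, N ✓
Two rows agree on {A, C} but differ on B, so {A, C} -> B does not hold.

No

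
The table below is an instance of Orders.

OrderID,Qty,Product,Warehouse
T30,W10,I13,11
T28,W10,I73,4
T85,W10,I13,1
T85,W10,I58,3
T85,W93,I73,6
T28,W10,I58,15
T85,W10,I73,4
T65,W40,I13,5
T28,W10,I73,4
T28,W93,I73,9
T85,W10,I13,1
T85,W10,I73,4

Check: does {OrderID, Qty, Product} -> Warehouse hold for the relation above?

Yes

(OrderID=T30, Qty=W10, Product=I13): 1 row → Warehouse = 11 ✓
(OrderID=T28, Qty=W10, Product=I73): 2 rows → Warehouse = 4, 4 ✓
(OrderID=T85, Qty=W10, Product=I13): 2 rows → Warehouse = 1, 1 ✓
(OrderID=T85, Qty=W10, Product=I58): 1 row → Warehouse = 3 ✓
(OrderID=T85, Qty=W93, Product=I73): 1 row → Warehouse = 6 ✓
(OrderID=T28, Qty=W10, Product=I58): 1 row → Warehouse = 15 ✓
(OrderID=T85, Qty=W10, Product=I73): 2 rows → Warehouse = 4, 4 ✓
(OrderID=T65, Qty=W40, Product=I13): 1 row → Warehouse = 5 ✓
(OrderID=T28, Qty=W93, Product=I73): 1 row → Warehouse = 9 ✓
Every {OrderID, Qty, Product} value is associated with a single Warehouse value, so {OrderID, Qty, Product} -> Warehouse holds.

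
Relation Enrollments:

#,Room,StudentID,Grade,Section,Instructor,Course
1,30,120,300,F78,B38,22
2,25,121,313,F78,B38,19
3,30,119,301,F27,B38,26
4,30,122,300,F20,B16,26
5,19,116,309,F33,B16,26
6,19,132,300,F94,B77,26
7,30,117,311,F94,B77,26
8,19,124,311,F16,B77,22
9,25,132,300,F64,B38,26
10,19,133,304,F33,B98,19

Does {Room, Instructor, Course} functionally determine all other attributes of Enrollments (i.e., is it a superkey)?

Yes

All 10 rows have distinct {Room, Instructor, Course} values, so {Room, Instructor, Course} → (all attributes) holds and {Room, Instructor, Course} is a superkey.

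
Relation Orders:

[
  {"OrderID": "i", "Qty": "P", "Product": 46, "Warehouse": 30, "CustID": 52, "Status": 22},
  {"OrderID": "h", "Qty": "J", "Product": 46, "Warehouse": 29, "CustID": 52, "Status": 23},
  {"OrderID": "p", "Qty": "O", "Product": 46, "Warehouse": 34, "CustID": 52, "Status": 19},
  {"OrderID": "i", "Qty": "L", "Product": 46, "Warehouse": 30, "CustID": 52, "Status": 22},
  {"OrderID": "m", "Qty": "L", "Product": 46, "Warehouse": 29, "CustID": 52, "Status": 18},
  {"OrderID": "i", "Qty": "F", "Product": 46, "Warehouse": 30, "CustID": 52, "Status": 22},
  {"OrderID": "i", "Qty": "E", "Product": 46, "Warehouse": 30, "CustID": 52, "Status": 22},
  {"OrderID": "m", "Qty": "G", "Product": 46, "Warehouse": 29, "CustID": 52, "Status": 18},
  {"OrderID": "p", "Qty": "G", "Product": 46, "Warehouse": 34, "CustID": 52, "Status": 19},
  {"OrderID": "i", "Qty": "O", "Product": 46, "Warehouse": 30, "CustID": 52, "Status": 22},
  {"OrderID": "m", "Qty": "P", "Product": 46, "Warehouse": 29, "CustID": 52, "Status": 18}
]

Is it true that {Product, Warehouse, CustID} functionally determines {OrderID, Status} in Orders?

No

(Product=46, Warehouse=30, CustID=52): 5 rows → {OrderID,Status} = (i, 22), (i, 22), (i, 22), (i, 22), (i, 22) ✓
(Product=46, Warehouse=29, CustID=52): 4 rows → {OrderID,Status} takes values {(h, 23), (m, 18)} — violation
(Product=46, Warehouse=34, CustID=52): 2 rows → {OrderID,Status} = (p, 19), (p, 19) ✓
Two rows agree on {Product, Warehouse, CustID} but differ on {OrderID, Status}, so {Product, Warehouse, CustID} → {OrderID, Status} does not hold.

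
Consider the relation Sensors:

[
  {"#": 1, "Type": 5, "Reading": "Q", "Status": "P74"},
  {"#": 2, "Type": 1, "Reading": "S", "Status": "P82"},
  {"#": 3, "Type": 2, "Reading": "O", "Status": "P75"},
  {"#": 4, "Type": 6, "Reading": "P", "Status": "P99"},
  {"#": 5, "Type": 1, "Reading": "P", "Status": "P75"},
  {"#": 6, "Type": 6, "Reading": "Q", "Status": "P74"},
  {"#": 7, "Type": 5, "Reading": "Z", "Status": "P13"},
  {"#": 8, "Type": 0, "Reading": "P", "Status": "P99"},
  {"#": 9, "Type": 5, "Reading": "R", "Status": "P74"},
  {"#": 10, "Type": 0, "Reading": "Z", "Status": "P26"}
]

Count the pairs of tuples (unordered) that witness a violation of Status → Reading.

3

Status=P74: violating pairs (1,9), (6,9) — 2 pairs.
Status=P75: violating pairs (3,5) — 1 pair.
Status=P99: all 2 rows agree on Reading — 0 pairs.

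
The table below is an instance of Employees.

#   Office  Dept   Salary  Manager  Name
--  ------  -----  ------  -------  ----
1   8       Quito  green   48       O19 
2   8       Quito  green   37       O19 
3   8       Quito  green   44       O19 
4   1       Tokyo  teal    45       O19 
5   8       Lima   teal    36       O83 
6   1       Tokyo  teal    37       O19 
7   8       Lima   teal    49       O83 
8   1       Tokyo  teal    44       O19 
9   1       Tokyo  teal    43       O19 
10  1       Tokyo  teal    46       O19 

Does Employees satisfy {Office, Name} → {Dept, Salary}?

(Office=8, Name=O19): rows 1, 2, 3 → {Dept,Salary} = (Quito, green), (Quito, green), (Quito, green) ✓
(Office=1, Name=O19): rows 4, 6, 8, 9, 10 → {Dept,Salary} = (Tokyo, teal), (Tokyo, teal), (Tokyo, teal), (Tokyo, teal), (Tokyo, teal) ✓
(Office=8, Name=O83): rows 5, 7 → {Dept,Salary} = (Lima, teal), (Lima, teal) ✓
Every {Office, Name} value is associated with a single {Dept, Salary} value, so {Office, Name} → {Dept, Salary} holds.

Yes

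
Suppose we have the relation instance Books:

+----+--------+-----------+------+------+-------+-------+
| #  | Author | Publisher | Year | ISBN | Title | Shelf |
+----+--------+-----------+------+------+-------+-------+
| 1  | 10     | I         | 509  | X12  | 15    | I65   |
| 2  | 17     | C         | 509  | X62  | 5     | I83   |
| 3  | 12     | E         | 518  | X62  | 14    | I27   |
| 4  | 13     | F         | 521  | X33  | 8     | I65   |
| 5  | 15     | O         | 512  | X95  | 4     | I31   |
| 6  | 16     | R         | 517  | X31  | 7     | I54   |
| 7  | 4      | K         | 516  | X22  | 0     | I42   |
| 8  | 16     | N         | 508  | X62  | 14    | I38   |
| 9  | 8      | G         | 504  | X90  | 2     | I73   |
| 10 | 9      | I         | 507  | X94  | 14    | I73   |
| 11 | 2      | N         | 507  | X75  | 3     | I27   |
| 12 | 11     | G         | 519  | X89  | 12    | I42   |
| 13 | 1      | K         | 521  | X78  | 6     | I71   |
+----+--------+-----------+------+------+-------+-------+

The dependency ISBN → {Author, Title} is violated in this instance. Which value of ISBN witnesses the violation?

ISBN=X12: row 1 → {Author,Title} = (10, 15) ✓
ISBN=X62: rows 2, 3, 8 → {Author,Title} takes values {(17, 5), (12, 14), (16, 14)} — violation
ISBN=X33: row 4 → {Author,Title} = (13, 8) ✓
ISBN=X95: row 5 → {Author,Title} = (15, 4) ✓
ISBN=X31: row 6 → {Author,Title} = (16, 7) ✓
ISBN=X22: row 7 → {Author,Title} = (4, 0) ✓
ISBN=X90: row 9 → {Author,Title} = (8, 2) ✓
ISBN=X94: row 10 → {Author,Title} = (9, 14) ✓
ISBN=X75: row 11 → {Author,Title} = (2, 3) ✓
ISBN=X89: row 12 → {Author,Title} = (11, 12) ✓
ISBN=X78: row 13 → {Author,Title} = (1, 6) ✓
The only ISBN value with inconsistent RHS is ISBN=X62.

X62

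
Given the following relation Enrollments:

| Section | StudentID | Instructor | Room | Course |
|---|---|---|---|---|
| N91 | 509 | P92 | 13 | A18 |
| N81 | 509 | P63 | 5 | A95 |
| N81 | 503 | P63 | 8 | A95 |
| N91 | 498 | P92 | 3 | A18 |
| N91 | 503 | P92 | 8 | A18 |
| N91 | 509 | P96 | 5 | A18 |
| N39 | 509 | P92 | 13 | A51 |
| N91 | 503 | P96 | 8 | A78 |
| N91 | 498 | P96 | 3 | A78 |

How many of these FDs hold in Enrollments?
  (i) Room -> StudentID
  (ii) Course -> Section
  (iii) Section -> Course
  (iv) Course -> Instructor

(i) Room -> StudentID: every LHS value maps to a single RHS value — holds.
(ii) Course -> Section: every LHS value maps to a single RHS value — holds.
(iii) Section -> Course: Section=N91: 6 rows → Course takes values {A18, A78} — violation — fails.
(iv) Course -> Instructor: Course=A18: 4 rows → Instructor takes values {P92, P96} — violation — fails.
2 of the 4 dependencies hold.

2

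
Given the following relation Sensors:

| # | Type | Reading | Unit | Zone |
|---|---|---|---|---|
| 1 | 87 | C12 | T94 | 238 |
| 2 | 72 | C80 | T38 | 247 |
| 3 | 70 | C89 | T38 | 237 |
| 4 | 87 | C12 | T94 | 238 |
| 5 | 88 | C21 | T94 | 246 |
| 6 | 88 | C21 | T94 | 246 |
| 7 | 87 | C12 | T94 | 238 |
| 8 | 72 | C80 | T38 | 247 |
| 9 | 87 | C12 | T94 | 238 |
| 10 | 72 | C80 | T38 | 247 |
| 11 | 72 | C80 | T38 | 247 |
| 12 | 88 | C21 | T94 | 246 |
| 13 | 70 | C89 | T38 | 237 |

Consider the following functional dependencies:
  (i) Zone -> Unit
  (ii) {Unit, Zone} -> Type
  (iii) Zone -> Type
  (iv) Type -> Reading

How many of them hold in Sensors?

4

(i) Zone -> Unit: every LHS value maps to a single RHS value — holds.
(ii) {Unit, Zone} -> Type: every LHS value maps to a single RHS value — holds.
(iii) Zone -> Type: every LHS value maps to a single RHS value — holds.
(iv) Type -> Reading: every LHS value maps to a single RHS value — holds.
4 of the 4 dependencies hold.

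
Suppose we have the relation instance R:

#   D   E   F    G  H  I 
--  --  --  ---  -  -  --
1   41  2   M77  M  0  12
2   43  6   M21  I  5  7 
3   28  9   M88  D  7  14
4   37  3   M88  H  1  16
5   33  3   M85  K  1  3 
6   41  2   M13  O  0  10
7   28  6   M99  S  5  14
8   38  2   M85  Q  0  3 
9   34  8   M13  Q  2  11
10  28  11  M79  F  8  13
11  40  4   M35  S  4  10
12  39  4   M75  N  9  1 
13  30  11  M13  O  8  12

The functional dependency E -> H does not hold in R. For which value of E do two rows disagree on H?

E=2: rows 1, 6, 8 → H = 0, 0, 0 ✓
E=6: rows 2, 7 → H = 5, 5 ✓
E=9: row 3 → H = 7 ✓
E=3: rows 4, 5 → H = 1, 1 ✓
E=8: row 9 → H = 2 ✓
E=11: rows 10, 13 → H = 8, 8 ✓
E=4: rows 11, 12 → H takes values {4, 9} — violation
The only E value with inconsistent H is E=4.

4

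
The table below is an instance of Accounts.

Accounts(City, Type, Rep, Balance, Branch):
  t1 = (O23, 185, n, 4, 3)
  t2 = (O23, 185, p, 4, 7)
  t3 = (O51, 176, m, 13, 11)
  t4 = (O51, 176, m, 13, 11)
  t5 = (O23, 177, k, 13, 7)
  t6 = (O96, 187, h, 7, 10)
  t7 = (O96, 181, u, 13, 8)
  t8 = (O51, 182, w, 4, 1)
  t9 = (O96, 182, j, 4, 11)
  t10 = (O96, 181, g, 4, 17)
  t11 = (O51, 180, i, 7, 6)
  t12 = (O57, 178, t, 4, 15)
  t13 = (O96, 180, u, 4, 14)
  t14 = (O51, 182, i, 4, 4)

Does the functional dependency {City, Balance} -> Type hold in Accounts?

(City=O23, Balance=4): rows 1, 2 → Type = 185, 185 ✓
(City=O51, Balance=13): rows 3, 4 → Type = 176, 176 ✓
(City=O23, Balance=13): row 5 → Type = 177 ✓
(City=O96, Balance=7): row 6 → Type = 187 ✓
(City=O96, Balance=13): row 7 → Type = 181 ✓
(City=O51, Balance=4): rows 8, 14 → Type = 182, 182 ✓
(City=O96, Balance=4): rows 9, 10, 13 → Type takes values {182, 181, 180} — violation
(City=O51, Balance=7): row 11 → Type = 180 ✓
(City=O57, Balance=4): row 12 → Type = 178 ✓
Two rows agree on {City, Balance} but differ on Type, so {City, Balance} -> Type does not hold.

No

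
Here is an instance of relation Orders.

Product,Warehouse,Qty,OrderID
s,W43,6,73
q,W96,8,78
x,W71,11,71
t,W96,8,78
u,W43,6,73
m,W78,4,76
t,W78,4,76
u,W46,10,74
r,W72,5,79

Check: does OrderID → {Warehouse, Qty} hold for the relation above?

OrderID=73: 2 rows → {Warehouse,Qty} = (W43, 6), (W43, 6) ✓
OrderID=78: 2 rows → {Warehouse,Qty} = (W96, 8), (W96, 8) ✓
OrderID=71: 1 row → {Warehouse,Qty} = (W71, 11) ✓
OrderID=76: 2 rows → {Warehouse,Qty} = (W78, 4), (W78, 4) ✓
OrderID=74: 1 row → {Warehouse,Qty} = (W46, 10) ✓
OrderID=79: 1 row → {Warehouse,Qty} = (W72, 5) ✓
Every OrderID value is associated with a single {Warehouse, Qty} value, so OrderID → {Warehouse, Qty} holds.

Yes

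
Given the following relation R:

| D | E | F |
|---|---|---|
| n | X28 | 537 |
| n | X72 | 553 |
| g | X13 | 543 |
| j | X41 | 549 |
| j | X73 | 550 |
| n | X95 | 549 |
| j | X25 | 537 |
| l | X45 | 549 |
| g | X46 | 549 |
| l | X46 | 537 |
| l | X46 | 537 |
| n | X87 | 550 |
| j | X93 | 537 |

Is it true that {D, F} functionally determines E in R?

No

(D=n, F=537): 1 row → E = X28 ✓
(D=n, F=553): 1 row → E = X72 ✓
(D=g, F=543): 1 row → E = X13 ✓
(D=j, F=549): 1 row → E = X41 ✓
(D=j, F=550): 1 row → E = X73 ✓
(D=n, F=549): 1 row → E = X95 ✓
(D=j, F=537): 2 rows → E takes values {X25, X93} — violation
(D=l, F=549): 1 row → E = X45 ✓
(D=g, F=549): 1 row → E = X46 ✓
(D=l, F=537): 2 rows → E = X46, X46 ✓
(D=n, F=550): 1 row → E = X87 ✓
Two rows agree on {D, F} but differ on E, so {D, F} → E does not hold.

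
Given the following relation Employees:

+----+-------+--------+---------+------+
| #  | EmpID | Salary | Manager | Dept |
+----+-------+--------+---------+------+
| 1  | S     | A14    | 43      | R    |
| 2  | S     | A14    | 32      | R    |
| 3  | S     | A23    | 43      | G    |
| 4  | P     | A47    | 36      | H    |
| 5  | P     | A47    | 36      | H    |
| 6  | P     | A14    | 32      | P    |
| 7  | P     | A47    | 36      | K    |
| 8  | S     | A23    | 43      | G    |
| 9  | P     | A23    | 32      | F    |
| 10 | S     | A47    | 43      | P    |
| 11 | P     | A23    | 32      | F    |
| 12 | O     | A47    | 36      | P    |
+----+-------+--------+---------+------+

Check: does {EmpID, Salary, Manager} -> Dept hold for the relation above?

No

(EmpID=S, Salary=A14, Manager=43): row 1 → Dept = R ✓
(EmpID=S, Salary=A14, Manager=32): row 2 → Dept = R ✓
(EmpID=S, Salary=A23, Manager=43): rows 3, 8 → Dept = G, G ✓
(EmpID=P, Salary=A47, Manager=36): rows 4, 5, 7 → Dept takes values {H, K} — violation
(EmpID=P, Salary=A14, Manager=32): row 6 → Dept = P ✓
(EmpID=P, Salary=A23, Manager=32): rows 9, 11 → Dept = F, F ✓
(EmpID=S, Salary=A47, Manager=43): row 10 → Dept = P ✓
(EmpID=O, Salary=A47, Manager=36): row 12 → Dept = P ✓
Two rows agree on {EmpID, Salary, Manager} but differ on Dept, so {EmpID, Salary, Manager} -> Dept does not hold.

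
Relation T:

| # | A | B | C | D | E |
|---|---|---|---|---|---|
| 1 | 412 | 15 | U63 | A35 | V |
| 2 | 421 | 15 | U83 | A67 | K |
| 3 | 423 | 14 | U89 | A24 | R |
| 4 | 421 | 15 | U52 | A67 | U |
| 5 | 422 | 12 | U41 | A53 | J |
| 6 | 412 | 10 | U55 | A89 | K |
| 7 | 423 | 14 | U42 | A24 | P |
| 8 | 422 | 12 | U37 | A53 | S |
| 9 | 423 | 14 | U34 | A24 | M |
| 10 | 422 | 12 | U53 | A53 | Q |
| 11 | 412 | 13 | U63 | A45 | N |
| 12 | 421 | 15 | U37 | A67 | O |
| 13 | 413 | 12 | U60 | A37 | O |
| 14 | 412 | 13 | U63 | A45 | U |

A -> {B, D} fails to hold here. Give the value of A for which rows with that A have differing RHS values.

A=412: rows 1, 6, 11, 14 → {B,D} takes values {(15, A35), (10, A89), (13, A45)} — violation
A=421: rows 2, 4, 12 → {B,D} = (15, A67), (15, A67), (15, A67) ✓
A=423: rows 3, 7, 9 → {B,D} = (14, A24), (14, A24), (14, A24) ✓
A=422: rows 5, 8, 10 → {B,D} = (12, A53), (12, A53), (12, A53) ✓
A=413: row 13 → {B,D} = (12, A37) ✓
The only A value with inconsistent RHS is A=412.

412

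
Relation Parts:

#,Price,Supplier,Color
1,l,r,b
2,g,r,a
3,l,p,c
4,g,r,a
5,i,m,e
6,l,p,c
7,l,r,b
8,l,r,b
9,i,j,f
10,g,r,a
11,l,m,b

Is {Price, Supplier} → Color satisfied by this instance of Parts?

Yes

(Price=l, Supplier=r): rows 1, 7, 8 → Color = b, b, b ✓
(Price=g, Supplier=r): rows 2, 4, 10 → Color = a, a, a ✓
(Price=l, Supplier=p): rows 3, 6 → Color = c, c ✓
(Price=i, Supplier=m): row 5 → Color = e ✓
(Price=i, Supplier=j): row 9 → Color = f ✓
(Price=l, Supplier=m): row 11 → Color = b ✓
Every {Price, Supplier} value is associated with a single Color value, so {Price, Supplier} → Color holds.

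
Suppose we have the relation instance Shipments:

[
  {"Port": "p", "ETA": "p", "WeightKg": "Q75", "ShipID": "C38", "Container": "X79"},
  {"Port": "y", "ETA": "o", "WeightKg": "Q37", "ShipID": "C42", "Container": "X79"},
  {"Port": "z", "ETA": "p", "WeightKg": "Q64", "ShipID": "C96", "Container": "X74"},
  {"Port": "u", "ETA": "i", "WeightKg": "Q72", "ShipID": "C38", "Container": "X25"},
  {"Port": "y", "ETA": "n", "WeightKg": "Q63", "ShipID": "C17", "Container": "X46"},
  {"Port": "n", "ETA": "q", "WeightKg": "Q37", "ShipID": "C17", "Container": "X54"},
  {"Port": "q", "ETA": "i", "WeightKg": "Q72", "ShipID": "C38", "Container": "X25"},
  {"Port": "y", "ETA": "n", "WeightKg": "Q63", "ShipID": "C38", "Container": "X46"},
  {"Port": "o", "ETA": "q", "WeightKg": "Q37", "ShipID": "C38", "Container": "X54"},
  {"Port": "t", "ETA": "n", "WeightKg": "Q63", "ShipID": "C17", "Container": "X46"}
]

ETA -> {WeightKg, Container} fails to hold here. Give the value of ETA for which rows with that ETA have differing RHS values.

p

ETA=p: 2 rows → {WeightKg,Container} takes values {(Q75, X79), (Q64, X74)} — violation
ETA=o: 1 row → {WeightKg,Container} = (Q37, X79) ✓
ETA=i: 2 rows → {WeightKg,Container} = (Q72, X25), (Q72, X25) ✓
ETA=n: 3 rows → {WeightKg,Container} = (Q63, X46), (Q63, X46), (Q63, X46) ✓
ETA=q: 2 rows → {WeightKg,Container} = (Q37, X54), (Q37, X54) ✓
The only ETA value with inconsistent RHS is ETA=p.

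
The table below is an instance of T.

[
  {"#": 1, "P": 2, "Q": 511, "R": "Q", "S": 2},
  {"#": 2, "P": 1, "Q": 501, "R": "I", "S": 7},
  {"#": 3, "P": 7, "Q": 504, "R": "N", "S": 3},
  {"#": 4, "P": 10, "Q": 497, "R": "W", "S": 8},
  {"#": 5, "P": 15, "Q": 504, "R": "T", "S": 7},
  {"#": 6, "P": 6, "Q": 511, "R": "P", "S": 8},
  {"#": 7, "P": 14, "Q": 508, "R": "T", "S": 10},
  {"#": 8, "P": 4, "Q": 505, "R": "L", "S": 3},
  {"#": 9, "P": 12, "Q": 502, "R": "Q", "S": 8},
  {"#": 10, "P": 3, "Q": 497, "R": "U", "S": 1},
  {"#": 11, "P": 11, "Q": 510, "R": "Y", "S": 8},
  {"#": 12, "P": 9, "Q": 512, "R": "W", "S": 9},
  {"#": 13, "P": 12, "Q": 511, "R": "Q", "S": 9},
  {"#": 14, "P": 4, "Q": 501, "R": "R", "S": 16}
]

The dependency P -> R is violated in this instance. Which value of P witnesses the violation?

4

P=2: row 1 → R = Q ✓
P=1: row 2 → R = I ✓
P=7: row 3 → R = N ✓
P=10: row 4 → R = W ✓
P=15: row 5 → R = T ✓
P=6: row 6 → R = P ✓
P=14: row 7 → R = T ✓
P=4: rows 8, 14 → R takes values {L, R} — violation
P=12: rows 9, 13 → R = Q, Q ✓
P=3: row 10 → R = U ✓
P=11: row 11 → R = Y ✓
P=9: row 12 → R = W ✓
The only P value with inconsistent R is P=4.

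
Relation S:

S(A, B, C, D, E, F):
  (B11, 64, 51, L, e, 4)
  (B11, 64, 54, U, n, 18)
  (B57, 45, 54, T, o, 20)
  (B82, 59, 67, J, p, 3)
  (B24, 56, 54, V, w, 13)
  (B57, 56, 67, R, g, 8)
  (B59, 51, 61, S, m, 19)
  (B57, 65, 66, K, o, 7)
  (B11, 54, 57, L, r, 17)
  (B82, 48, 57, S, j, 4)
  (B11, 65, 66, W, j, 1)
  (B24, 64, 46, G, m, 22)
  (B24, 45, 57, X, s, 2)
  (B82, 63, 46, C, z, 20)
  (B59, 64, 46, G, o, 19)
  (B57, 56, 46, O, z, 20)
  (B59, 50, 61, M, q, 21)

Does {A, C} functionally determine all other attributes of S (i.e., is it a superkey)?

No

Two distinct rows share (A=B59, C=61), so {A, C} does not determine every attribute — not a superkey.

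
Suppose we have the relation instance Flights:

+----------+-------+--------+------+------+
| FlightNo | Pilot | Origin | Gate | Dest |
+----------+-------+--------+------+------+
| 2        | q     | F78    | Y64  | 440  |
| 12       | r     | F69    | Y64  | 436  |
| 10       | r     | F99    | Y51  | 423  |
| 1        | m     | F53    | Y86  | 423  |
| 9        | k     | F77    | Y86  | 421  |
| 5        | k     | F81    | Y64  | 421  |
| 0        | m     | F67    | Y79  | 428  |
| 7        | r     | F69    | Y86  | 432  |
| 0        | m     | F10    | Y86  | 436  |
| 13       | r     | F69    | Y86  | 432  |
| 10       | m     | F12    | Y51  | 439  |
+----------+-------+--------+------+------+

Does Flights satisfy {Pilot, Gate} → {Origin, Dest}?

No

(Pilot=q, Gate=Y64): 1 row → {Origin,Dest} = (F78, 440) ✓
(Pilot=r, Gate=Y64): 1 row → {Origin,Dest} = (F69, 436) ✓
(Pilot=r, Gate=Y51): 1 row → {Origin,Dest} = (F99, 423) ✓
(Pilot=m, Gate=Y86): 2 rows → {Origin,Dest} takes values {(F53, 423), (F10, 436)} — violation
(Pilot=k, Gate=Y86): 1 row → {Origin,Dest} = (F77, 421) ✓
(Pilot=k, Gate=Y64): 1 row → {Origin,Dest} = (F81, 421) ✓
(Pilot=m, Gate=Y79): 1 row → {Origin,Dest} = (F67, 428) ✓
(Pilot=r, Gate=Y86): 2 rows → {Origin,Dest} = (F69, 432), (F69, 432) ✓
(Pilot=m, Gate=Y51): 1 row → {Origin,Dest} = (F12, 439) ✓
Two rows agree on {Pilot, Gate} but differ on {Origin, Dest}, so {Pilot, Gate} → {Origin, Dest} does not hold.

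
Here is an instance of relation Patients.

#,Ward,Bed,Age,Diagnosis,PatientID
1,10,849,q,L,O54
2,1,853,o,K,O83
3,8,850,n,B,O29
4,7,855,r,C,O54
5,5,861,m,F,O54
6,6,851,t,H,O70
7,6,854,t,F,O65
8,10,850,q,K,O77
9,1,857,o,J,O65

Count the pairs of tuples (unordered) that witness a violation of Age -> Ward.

0

Age=q: all 2 rows agree on Ward — 0 pairs.
Age=o: all 2 rows agree on Ward — 0 pairs.
Age=t: all 2 rows agree on Ward — 0 pairs.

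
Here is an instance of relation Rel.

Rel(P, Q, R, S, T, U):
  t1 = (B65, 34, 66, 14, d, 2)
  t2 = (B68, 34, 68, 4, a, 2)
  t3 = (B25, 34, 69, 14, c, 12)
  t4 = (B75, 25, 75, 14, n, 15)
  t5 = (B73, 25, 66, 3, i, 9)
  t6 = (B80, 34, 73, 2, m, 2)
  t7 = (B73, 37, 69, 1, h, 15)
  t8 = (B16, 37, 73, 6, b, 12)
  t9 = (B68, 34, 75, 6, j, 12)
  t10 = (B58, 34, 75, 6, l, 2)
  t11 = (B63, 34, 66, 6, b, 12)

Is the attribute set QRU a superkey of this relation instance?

Yes

All 11 rows have distinct QRU values, so QRU → (all attributes) holds and QRU is a superkey.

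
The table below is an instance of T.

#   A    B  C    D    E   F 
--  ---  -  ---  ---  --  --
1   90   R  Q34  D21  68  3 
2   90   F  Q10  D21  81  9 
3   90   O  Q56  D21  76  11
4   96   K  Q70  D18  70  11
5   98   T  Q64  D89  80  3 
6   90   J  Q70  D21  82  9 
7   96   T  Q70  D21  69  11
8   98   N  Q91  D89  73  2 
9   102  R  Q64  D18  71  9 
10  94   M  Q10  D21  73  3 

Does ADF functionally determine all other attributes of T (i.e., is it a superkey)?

Rows 2 and 6 have the same ADF value (A=90, D=D21, F=9) but are distinct tuples, so ADF does not determine every attribute — not a superkey.

No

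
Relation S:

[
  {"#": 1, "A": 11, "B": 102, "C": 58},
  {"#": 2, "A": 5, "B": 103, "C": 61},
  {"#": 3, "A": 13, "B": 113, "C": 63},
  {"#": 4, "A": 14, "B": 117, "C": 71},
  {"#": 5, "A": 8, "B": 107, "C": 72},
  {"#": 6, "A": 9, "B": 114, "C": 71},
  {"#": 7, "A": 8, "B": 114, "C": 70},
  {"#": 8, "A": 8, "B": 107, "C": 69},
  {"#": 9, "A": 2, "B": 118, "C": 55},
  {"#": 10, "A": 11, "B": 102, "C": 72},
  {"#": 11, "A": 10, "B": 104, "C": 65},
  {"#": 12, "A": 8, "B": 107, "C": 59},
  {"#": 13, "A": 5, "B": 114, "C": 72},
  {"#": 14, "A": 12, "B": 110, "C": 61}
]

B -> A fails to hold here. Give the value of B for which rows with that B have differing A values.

B=102: rows 1, 10 → A = 11, 11 ✓
B=103: row 2 → A = 5 ✓
B=113: row 3 → A = 13 ✓
B=117: row 4 → A = 14 ✓
B=107: rows 5, 8, 12 → A = 8, 8, 8 ✓
B=114: rows 6, 7, 13 → A takes values {9, 8, 5} — violation
B=118: row 9 → A = 2 ✓
B=104: row 11 → A = 10 ✓
B=110: row 14 → A = 12 ✓
The only B value with inconsistent A is B=114.

114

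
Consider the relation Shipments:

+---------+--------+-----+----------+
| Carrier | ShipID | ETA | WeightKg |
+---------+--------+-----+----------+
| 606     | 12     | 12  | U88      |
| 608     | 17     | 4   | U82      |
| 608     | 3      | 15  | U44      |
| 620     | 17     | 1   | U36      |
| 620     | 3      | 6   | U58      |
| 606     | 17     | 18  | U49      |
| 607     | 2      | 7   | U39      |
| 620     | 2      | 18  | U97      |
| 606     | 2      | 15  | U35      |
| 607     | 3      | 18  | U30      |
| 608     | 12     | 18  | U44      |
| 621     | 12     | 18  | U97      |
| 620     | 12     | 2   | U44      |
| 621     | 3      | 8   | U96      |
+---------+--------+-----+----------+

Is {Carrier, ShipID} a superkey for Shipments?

All 14 rows have distinct {Carrier, ShipID} values, so {Carrier, ShipID} → (all attributes) holds and {Carrier, ShipID} is a superkey.

Yes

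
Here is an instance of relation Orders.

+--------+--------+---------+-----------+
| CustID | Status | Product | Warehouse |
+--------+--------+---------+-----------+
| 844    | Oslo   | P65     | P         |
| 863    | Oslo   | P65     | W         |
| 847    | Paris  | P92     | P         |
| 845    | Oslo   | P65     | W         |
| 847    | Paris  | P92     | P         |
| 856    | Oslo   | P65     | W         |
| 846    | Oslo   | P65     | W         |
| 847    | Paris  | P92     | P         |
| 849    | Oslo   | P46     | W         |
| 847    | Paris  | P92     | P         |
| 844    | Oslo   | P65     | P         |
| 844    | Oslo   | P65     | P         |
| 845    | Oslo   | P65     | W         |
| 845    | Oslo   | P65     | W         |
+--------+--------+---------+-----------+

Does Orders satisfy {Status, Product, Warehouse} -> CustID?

No

(Status=Oslo, Product=P65, Warehouse=P): 3 rows → CustID = 844, 844, 844 ✓
(Status=Oslo, Product=P65, Warehouse=W): 6 rows → CustID takes values {863, 845, 856, 846} — violation
(Status=Paris, Product=P92, Warehouse=P): 4 rows → CustID = 847, 847, 847, 847 ✓
(Status=Oslo, Product=P46, Warehouse=W): 1 row → CustID = 849 ✓
Two rows agree on {Status, Product, Warehouse} but differ on CustID, so {Status, Product, Warehouse} -> CustID does not hold.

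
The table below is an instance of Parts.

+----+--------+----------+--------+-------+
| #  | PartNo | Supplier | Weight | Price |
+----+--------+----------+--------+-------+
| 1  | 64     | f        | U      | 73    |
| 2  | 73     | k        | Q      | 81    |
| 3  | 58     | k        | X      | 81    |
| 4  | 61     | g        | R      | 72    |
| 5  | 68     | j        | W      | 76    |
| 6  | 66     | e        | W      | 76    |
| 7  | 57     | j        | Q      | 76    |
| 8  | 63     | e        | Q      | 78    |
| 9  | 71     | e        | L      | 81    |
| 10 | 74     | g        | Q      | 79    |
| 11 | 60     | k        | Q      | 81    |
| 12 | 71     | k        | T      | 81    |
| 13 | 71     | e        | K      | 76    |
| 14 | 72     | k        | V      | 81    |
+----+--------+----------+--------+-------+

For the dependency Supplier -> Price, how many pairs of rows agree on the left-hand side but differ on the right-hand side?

6

Supplier=k: all 5 rows agree on Price — 0 pairs.
Supplier=g: violating pairs (4,10) — 1 pair.
Supplier=j: all 2 rows agree on Price — 0 pairs.
Supplier=e: violating pairs (6,8), (6,9), (8,9), (8,13), (9,13) — 5 pairs.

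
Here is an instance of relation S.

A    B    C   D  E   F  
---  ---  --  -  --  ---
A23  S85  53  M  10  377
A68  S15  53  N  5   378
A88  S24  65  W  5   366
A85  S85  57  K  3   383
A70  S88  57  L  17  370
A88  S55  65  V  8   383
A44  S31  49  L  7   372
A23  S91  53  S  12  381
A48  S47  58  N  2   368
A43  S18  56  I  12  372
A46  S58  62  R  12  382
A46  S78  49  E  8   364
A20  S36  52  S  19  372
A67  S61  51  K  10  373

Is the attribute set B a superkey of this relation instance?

Two distinct rows share B=S85, so B does not determine every attribute — not a superkey.

No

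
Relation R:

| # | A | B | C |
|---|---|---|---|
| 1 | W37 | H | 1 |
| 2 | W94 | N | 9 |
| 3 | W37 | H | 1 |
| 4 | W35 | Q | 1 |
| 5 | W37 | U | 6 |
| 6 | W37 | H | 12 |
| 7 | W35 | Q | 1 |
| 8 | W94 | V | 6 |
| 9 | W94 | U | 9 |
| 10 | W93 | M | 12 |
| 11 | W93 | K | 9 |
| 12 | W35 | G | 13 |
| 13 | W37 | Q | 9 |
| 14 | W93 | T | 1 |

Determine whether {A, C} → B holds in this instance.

(A=W37, C=1): rows 1, 3 → B = H, H ✓
(A=W94, C=9): rows 2, 9 → B takes values {N, U} — violation
(A=W35, C=1): rows 4, 7 → B = Q, Q ✓
(A=W37, C=6): row 5 → B = U ✓
(A=W37, C=12): row 6 → B = H ✓
(A=W94, C=6): row 8 → B = V ✓
(A=W93, C=12): row 10 → B = M ✓
(A=W93, C=9): row 11 → B = K ✓
(A=W35, C=13): row 12 → B = G ✓
(A=W37, C=9): row 13 → B = Q ✓
(A=W93, C=1): row 14 → B = T ✓
Two rows agree on {A, C} but differ on B, so {A, C} → B does not hold.

No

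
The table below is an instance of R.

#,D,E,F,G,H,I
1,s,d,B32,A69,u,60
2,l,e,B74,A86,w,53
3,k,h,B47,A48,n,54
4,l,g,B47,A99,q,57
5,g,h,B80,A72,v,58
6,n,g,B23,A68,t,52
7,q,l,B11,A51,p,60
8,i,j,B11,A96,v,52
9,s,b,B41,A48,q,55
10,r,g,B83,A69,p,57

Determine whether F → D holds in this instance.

No

F=B32: row 1 → D = s ✓
F=B74: row 2 → D = l ✓
F=B47: rows 3, 4 → D takes values {k, l} — violation
F=B80: row 5 → D = g ✓
F=B23: row 6 → D = n ✓
F=B11: rows 7, 8 → D takes values {q, i} — violation
F=B41: row 9 → D = s ✓
F=B83: row 10 → D = r ✓
Two rows agree on F but differ on D, so F → D does not hold.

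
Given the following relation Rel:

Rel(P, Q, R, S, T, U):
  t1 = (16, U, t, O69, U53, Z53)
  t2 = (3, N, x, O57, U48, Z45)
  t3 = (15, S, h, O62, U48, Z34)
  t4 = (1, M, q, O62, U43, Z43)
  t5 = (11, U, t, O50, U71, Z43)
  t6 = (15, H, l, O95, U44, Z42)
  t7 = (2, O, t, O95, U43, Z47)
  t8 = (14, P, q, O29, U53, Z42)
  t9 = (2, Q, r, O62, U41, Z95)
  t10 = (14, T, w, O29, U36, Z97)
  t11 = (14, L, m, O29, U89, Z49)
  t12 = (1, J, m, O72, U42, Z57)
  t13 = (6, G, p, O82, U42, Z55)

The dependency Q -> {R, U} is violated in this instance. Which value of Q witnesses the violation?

U

Q=U: rows 1, 5 → {R,U} takes values {(t, Z53), (t, Z43)} — violation
Q=N: row 2 → {R,U} = (x, Z45) ✓
Q=S: row 3 → {R,U} = (h, Z34) ✓
Q=M: row 4 → {R,U} = (q, Z43) ✓
Q=H: row 6 → {R,U} = (l, Z42) ✓
Q=O: row 7 → {R,U} = (t, Z47) ✓
Q=P: row 8 → {R,U} = (q, Z42) ✓
Q=Q: row 9 → {R,U} = (r, Z95) ✓
Q=T: row 10 → {R,U} = (w, Z97) ✓
Q=L: row 11 → {R,U} = (m, Z49) ✓
Q=J: row 12 → {R,U} = (m, Z57) ✓
Q=G: row 13 → {R,U} = (p, Z55) ✓
The only Q value with inconsistent RHS is Q=U.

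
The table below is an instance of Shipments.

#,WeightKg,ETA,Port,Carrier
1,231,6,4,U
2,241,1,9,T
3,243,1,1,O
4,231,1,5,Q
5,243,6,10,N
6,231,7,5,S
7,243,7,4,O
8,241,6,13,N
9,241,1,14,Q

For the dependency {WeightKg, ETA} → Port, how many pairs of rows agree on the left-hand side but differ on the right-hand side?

1

(WeightKg=241, ETA=1): violating pairs (2,9) — 1 pair.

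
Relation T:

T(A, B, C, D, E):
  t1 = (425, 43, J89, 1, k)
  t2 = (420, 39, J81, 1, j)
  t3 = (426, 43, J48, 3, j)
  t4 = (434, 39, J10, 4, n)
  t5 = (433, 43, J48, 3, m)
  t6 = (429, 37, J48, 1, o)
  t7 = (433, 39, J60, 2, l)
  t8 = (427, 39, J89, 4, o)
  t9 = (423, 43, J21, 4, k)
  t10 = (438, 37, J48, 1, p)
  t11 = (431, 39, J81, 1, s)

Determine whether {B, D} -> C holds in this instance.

(B=43, D=1): row 1 → C = J89 ✓
(B=39, D=1): rows 2, 11 → C = J81, J81 ✓
(B=43, D=3): rows 3, 5 → C = J48, J48 ✓
(B=39, D=4): rows 4, 8 → C takes values {J10, J89} — violation
(B=37, D=1): rows 6, 10 → C = J48, J48 ✓
(B=39, D=2): row 7 → C = J60 ✓
(B=43, D=4): row 9 → C = J21 ✓
Two rows agree on {B, D} but differ on C, so {B, D} -> C does not hold.

No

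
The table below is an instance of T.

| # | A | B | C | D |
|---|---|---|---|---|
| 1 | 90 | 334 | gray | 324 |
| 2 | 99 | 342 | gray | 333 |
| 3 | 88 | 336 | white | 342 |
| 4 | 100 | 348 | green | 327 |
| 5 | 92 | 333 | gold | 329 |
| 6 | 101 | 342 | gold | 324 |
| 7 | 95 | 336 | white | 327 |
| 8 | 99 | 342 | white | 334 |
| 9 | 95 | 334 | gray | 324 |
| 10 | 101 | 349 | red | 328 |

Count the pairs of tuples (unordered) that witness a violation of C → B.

5

C=gray: violating pairs (1,2), (2,9) — 2 pairs.
C=white: violating pairs (3,8), (7,8) — 2 pairs.
C=gold: violating pairs (5,6) — 1 pair.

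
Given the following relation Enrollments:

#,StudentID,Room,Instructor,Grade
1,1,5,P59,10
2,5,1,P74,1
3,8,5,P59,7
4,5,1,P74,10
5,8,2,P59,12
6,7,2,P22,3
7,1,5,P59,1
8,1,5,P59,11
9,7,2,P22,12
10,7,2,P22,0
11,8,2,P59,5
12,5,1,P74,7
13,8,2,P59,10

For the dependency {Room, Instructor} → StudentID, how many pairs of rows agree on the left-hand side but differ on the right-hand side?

3

(Room=5, Instructor=P59): violating pairs (1,3), (3,7), (3,8) — 3 pairs.
(Room=1, Instructor=P74): all 3 rows agree on StudentID — 0 pairs.
(Room=2, Instructor=P59): all 3 rows agree on StudentID — 0 pairs.
(Room=2, Instructor=P22): all 3 rows agree on StudentID — 0 pairs.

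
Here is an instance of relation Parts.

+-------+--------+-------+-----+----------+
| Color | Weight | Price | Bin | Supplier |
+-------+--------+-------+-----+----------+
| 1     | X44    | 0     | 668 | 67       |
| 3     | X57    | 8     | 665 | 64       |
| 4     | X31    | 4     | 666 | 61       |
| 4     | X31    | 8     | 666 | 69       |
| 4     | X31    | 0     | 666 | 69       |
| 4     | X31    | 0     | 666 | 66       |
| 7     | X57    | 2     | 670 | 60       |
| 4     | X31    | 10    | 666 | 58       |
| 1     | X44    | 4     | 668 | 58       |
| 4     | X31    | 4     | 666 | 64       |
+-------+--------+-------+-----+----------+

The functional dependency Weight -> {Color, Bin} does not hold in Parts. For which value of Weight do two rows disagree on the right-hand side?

X57

Weight=X44: 2 rows → {Color,Bin} = (1, 668), (1, 668) ✓
Weight=X57: 2 rows → {Color,Bin} takes values {(3, 665), (7, 670)} — violation
Weight=X31: 6 rows → {Color,Bin} = (4, 666), (4, 666), (4, 666), (4, 666), (4, 666), (4, 666) ✓
The only Weight value with inconsistent RHS is Weight=X57.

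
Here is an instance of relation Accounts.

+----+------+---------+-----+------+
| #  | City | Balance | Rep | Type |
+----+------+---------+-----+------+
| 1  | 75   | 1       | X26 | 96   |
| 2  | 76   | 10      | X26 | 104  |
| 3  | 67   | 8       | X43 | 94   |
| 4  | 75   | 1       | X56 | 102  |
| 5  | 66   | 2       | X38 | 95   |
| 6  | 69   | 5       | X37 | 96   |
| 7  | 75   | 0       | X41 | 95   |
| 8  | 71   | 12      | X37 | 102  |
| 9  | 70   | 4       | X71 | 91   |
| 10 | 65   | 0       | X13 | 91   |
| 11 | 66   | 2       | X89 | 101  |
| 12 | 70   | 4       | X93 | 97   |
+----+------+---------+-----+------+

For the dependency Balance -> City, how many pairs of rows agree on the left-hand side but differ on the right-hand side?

Balance=1: all 2 rows agree on City — 0 pairs.
Balance=2: all 2 rows agree on City — 0 pairs.
Balance=0: violating pairs (7,10) — 1 pair.
Balance=4: all 2 rows agree on City — 0 pairs.

1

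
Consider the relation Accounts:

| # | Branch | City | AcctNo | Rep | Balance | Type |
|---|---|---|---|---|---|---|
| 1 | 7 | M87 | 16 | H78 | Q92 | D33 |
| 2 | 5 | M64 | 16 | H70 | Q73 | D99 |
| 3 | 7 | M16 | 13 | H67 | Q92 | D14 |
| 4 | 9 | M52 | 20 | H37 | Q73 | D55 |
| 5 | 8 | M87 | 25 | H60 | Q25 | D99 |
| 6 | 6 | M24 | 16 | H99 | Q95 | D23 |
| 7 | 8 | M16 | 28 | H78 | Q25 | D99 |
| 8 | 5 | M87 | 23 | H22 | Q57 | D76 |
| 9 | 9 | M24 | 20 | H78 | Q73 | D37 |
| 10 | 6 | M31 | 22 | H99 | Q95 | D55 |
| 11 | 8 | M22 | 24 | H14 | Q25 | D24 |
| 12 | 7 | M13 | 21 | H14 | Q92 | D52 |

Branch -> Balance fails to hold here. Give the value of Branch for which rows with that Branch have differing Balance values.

Branch=7: rows 1, 3, 12 → Balance = Q92, Q92, Q92 ✓
Branch=5: rows 2, 8 → Balance takes values {Q73, Q57} — violation
Branch=9: rows 4, 9 → Balance = Q73, Q73 ✓
Branch=8: rows 5, 7, 11 → Balance = Q25, Q25, Q25 ✓
Branch=6: rows 6, 10 → Balance = Q95, Q95 ✓
The only Branch value with inconsistent Balance is Branch=5.

5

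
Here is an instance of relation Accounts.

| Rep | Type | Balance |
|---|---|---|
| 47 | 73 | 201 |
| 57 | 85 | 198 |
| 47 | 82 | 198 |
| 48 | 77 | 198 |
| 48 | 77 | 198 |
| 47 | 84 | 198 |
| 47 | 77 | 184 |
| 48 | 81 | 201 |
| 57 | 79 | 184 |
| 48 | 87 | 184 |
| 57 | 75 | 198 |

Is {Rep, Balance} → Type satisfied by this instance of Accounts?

(Rep=47, Balance=201): 1 row → Type = 73 ✓
(Rep=57, Balance=198): 2 rows → Type takes values {85, 75} — violation
(Rep=47, Balance=198): 2 rows → Type takes values {82, 84} — violation
(Rep=48, Balance=198): 2 rows → Type = 77, 77 ✓
(Rep=47, Balance=184): 1 row → Type = 77 ✓
(Rep=48, Balance=201): 1 row → Type = 81 ✓
(Rep=57, Balance=184): 1 row → Type = 79 ✓
(Rep=48, Balance=184): 1 row → Type = 87 ✓
Two rows agree on {Rep, Balance} but differ on Type, so {Rep, Balance} → Type does not hold.

No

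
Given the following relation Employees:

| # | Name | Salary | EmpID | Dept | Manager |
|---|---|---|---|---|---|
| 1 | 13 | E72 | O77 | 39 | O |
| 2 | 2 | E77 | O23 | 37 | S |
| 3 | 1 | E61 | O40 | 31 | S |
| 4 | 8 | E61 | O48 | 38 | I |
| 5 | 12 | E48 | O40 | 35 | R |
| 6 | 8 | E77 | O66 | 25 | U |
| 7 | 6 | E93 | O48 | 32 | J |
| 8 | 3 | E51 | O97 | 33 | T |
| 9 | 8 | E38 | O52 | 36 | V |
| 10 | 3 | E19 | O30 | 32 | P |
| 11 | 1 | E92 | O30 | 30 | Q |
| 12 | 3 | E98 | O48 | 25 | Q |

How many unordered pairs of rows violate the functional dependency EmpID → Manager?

EmpID=O40: violating pairs (3,5) — 1 pair.
EmpID=O48: violating pairs (4,7), (4,12), (7,12) — 3 pairs.
EmpID=O30: violating pairs (10,11) — 1 pair.

5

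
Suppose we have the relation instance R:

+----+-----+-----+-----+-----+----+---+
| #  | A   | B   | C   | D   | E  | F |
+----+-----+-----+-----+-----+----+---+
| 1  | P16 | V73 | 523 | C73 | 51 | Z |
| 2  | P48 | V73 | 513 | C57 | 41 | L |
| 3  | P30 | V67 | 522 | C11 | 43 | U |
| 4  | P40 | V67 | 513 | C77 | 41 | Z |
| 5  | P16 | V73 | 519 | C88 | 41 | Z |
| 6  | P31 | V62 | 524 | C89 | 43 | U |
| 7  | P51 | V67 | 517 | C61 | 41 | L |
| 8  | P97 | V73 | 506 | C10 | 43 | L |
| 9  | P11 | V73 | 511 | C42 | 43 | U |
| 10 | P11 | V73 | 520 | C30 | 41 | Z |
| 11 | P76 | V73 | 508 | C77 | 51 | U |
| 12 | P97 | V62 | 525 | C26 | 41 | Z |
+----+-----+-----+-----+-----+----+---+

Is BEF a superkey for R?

No

Rows 5 and 10 have the same BEF value (B=V73, E=41, F=Z) but are distinct tuples, so BEF does not determine every attribute — not a superkey.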